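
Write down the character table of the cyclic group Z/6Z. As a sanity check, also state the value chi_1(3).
Character table of Z/6Z (irreps indexed chi_0,...,chi_5 with chi_k(m) = zeta_6^(k*m), zeta_6 = exp(2*pi*i/6)):
  irrep \ class  {0} (size 1)  {1} (size 1)    {2} (size 1)    {3} (size 1)  {4} (size 1)    {5} (size 1)  
  chi_0          1             1               1               1             1               1             
  chi_1          1             exp(I*pi/3)     exp(2*I*pi/3)   -1            exp(-2*I*pi/3)  exp(-I*pi/3)  
  chi_2          1             exp(2*I*pi/3)   exp(-2*I*pi/3)  1             exp(2*I*pi/3)   exp(-2*I*pi/3)
  chi_3          1             -1              1               -1            1               -1            
  chi_4          1             exp(-2*I*pi/3)  exp(2*I*pi/3)   1             exp(-2*I*pi/3)  exp(2*I*pi/3) 
  chi_5          1             exp(-I*pi/3)    exp(-2*I*pi/3)  -1            exp(2*I*pi/3)   exp(I*pi/3)   

Spot check: chi_1(3) = zeta_6^(1*3) = zeta_6^3 = -1.

Solution. Z/6Z is abelian, so all 6 irreducible complex representations are 1-dimensional. They are given by chi_k(m) = zeta_6^(k*m) for k = 0,...,5. Row orthogonality: sum_m chi_k(m) conj(chi_l(m)) = 6 * [k = l].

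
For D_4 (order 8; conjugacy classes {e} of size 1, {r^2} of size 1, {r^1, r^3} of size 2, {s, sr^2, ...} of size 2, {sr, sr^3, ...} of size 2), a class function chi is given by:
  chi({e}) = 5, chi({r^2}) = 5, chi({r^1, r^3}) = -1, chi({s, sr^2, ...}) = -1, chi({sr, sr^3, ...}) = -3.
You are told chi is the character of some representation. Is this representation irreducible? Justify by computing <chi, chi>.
Not irreducible (reducible): <chi, chi> = 9 > 1.

Why: <chi, chi> = (1/|G|) sum_C |C| * |chi(C)|^2 = (1/8)[1*|5|^2 + 1*|5|^2 + 2*|-1|^2 + 2*|-1|^2 + 2*|-3|^2]
  = (1/8)[(25) + (25) + (2) + (2) + (18)] = 72/8 = 9.
A character is irreducible iff <chi, chi> = 1, so this representation is reducible.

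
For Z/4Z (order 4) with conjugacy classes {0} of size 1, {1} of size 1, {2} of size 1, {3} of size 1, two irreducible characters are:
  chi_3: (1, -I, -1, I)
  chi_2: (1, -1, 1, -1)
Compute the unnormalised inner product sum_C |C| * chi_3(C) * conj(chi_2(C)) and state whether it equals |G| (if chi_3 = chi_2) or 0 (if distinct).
Sum = 0; so <chi_3, chi_2> = 0 (distinct irreducibles are orthogonal).

Compute term by term over conjugacy classes (|C| * chi_3(C) * conj(chi_2(C))):
  1*(1)*conj(1) + 1*(-I)*conj(-1) + 1*(-1)*conj(1) + 1*(I)*conj(-1)
  = (1) + (I) + (-1) + (-I)
  = 0.
(Exp terms are combined using exp(i*s)*conj(exp(i*t)) = exp(i*(s-t)), and sums of them are collapsed using the identity that for every m > 1 the m distinct m-th roots of unity sum to 0, e.g. 1 + exp(2*I*pi/3) + exp(-2*I*pi/3) = 0.)
Dividing by |G| = 4 gives 0/4 = 0, matching the row-orthogonality relation <chi_3, chi_2> = [chi_3 = chi_2].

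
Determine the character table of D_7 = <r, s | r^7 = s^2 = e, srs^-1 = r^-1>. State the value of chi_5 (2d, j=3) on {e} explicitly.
Conjugacy classes: {e} of size 1, {r^1, r^6} of size 2, {r^2, r^5} of size 2, {r^3, r^4} of size 2, {s, sr, ..., sr^6} of size 7.
Character table:
  irrep \ class              {e} (size 1)  {r^1, r^6} (size 2)  {r^2, r^5} (size 2)  {r^3, r^4} (size 2)  {s, sr, ..., sr^6} (size 7)
  chi_1 (triv)               1             1                    1                    1                    1                          
  chi_2 (sign: r->1, s->-1)  1             1                    1                    1                    -1                         
  chi_3 (2d, j=1)            2             2*cos(2*pi/7)        -2*cos(3*pi/7)       -2*cos(pi/7)         0                          
  chi_4 (2d, j=2)            2             -2*cos(3*pi/7)       -2*cos(pi/7)         2*cos(2*pi/7)        0                          
  chi_5 (2d, j=3)            2             -2*cos(pi/7)         2*cos(2*pi/7)        -2*cos(3*pi/7)       0                          

Spot check: chi_5 (2d, j=3) on {e} = 2.

Why: D_7 has order 2*7 = 14 with 5 conjugacy classes, hence 5 irreducibles. Sum of squared dims 1 + 1 + 4 + 4 + 4 = 14 = |G|. Linear characters come from the abelianisation; the 2-dimensional irreps have character r^k -> 2*cos(2*pi*j*k/7), reflections -> 0.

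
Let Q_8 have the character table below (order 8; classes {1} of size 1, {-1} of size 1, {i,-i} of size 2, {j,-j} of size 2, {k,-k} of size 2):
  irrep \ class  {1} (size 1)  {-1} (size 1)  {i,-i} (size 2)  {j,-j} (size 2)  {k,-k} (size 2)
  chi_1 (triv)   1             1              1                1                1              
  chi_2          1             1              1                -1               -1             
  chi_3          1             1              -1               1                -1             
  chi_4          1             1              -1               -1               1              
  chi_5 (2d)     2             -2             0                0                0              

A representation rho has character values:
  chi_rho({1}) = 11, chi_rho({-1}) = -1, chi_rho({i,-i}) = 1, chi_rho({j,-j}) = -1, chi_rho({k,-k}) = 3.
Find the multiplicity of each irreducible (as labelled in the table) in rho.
Multiplicities: chi_1: 2, chi_2: 1, chi_3: 0, chi_4: 2, chi_5: 3.

Justification: Use <chi_rho, chi> = (1/|G|) sum_C |C| * chi_rho(C) * conj(chi(C)) with |G| = 8 for each irreducible chi in the table:
  <chi_rho, chi_1> = (1/8)[1*(11)*conj(1) + 1*(-1)*conj(1) + 2*(1)*conj(1) + 2*(-1)*conj(1) + 2*(3)*conj(1)]
      = (1/8)[(11) + (-1) + (2) + (-2) + (6)] = 16/8 = 2
  <chi_rho, chi_2> = (1/8)[1*(11)*conj(1) + 1*(-1)*conj(1) + 2*(1)*conj(1) + 2*(-1)*conj(-1) + 2*(3)*conj(-1)]
      = (1/8)[(11) + (-1) + (2) + (2) + (-6)] = 8/8 = 1
  <chi_rho, chi_3> = (1/8)[1*(11)*conj(1) + 1*(-1)*conj(1) + 2*(1)*conj(-1) + 2*(-1)*conj(1) + 2*(3)*conj(-1)]
      = (1/8)[(11) + (-1) + (-2) + (-2) + (-6)] = 0/8 = 0
  <chi_rho, chi_4> = (1/8)[1*(11)*conj(1) + 1*(-1)*conj(1) + 2*(1)*conj(-1) + 2*(-1)*conj(-1) + 2*(3)*conj(1)]
      = (1/8)[(11) + (-1) + (-2) + (2) + (6)] = 16/8 = 2
  <chi_rho, chi_5> = (1/8)[1*(11)*conj(2) + 1*(-1)*conj(-2) + 2*(1)*conj(0) + 2*(-1)*conj(0) + 2*(3)*conj(0)]
      = (1/8)[(22) + (2) + (0) + (0) + (0)] = 24/8 = 3
Dimension check: dim(rho) = sum (mult * dim) = 2*1 + 1*1 + 0*1 + 2*1 + 3*2 = 11 = chi_rho(e) = 11.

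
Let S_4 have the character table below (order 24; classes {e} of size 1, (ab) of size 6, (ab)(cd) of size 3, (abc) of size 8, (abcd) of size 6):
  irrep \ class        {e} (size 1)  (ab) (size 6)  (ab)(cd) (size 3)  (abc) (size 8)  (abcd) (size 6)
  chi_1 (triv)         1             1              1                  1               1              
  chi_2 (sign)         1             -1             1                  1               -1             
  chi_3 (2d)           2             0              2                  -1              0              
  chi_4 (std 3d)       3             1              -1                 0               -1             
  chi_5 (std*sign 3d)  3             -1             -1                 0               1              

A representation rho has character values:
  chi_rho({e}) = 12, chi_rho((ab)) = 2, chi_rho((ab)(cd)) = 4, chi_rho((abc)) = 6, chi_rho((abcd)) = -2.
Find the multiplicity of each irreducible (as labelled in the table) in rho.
Multiplicities: chi_1: 3, chi_2: 3, chi_3: 0, chi_4: 2, chi_5: 0.

Proof sketch: Use <chi_rho, chi> = (1/|G|) sum_C |C| * chi_rho(C) * conj(chi(C)) with |G| = 24 for each irreducible chi in the table:
  <chi_rho, chi_1> = (1/24)[1*(12)*conj(1) + 6*(2)*conj(1) + 3*(4)*conj(1) + 8*(6)*conj(1) + 6*(-2)*conj(1)]
      = (1/24)[(12) + (12) + (12) + (48) + (-12)] = 72/24 = 3
  <chi_rho, chi_2> = (1/24)[1*(12)*conj(1) + 6*(2)*conj(-1) + 3*(4)*conj(1) + 8*(6)*conj(1) + 6*(-2)*conj(-1)]
      = (1/24)[(12) + (-12) + (12) + (48) + (12)] = 72/24 = 3
  <chi_rho, chi_3> = (1/24)[1*(12)*conj(2) + 6*(2)*conj(0) + 3*(4)*conj(2) + 8*(6)*conj(-1) + 6*(-2)*conj(0)]
      = (1/24)[(24) + (0) + (24) + (-48) + (0)] = 0/24 = 0
  <chi_rho, chi_4> = (1/24)[1*(12)*conj(3) + 6*(2)*conj(1) + 3*(4)*conj(-1) + 8*(6)*conj(0) + 6*(-2)*conj(-1)]
      = (1/24)[(36) + (12) + (-12) + (0) + (12)] = 48/24 = 2
  <chi_rho, chi_5> = (1/24)[1*(12)*conj(3) + 6*(2)*conj(-1) + 3*(4)*conj(-1) + 8*(6)*conj(0) + 6*(-2)*conj(1)]
      = (1/24)[(36) + (-12) + (-12) + (0) + (-12)] = 0/24 = 0
Dimension check: dim(rho) = sum (mult * dim) = 3*1 + 3*1 + 0*2 + 2*3 + 0*3 = 12 = chi_rho(e) = 12.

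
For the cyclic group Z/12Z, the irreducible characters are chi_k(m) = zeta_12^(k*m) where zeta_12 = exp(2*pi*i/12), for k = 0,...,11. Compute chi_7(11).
chi_7(11) = zeta_12^77 = exp(5*I*pi/6)

Reasoning: chi_7(11) = zeta_12^(7*11) = zeta_12^77. Since zeta_12^12 = 1, this equals zeta_12^5 = exp(2*pi*i*5/12) = exp(5*I*pi/6).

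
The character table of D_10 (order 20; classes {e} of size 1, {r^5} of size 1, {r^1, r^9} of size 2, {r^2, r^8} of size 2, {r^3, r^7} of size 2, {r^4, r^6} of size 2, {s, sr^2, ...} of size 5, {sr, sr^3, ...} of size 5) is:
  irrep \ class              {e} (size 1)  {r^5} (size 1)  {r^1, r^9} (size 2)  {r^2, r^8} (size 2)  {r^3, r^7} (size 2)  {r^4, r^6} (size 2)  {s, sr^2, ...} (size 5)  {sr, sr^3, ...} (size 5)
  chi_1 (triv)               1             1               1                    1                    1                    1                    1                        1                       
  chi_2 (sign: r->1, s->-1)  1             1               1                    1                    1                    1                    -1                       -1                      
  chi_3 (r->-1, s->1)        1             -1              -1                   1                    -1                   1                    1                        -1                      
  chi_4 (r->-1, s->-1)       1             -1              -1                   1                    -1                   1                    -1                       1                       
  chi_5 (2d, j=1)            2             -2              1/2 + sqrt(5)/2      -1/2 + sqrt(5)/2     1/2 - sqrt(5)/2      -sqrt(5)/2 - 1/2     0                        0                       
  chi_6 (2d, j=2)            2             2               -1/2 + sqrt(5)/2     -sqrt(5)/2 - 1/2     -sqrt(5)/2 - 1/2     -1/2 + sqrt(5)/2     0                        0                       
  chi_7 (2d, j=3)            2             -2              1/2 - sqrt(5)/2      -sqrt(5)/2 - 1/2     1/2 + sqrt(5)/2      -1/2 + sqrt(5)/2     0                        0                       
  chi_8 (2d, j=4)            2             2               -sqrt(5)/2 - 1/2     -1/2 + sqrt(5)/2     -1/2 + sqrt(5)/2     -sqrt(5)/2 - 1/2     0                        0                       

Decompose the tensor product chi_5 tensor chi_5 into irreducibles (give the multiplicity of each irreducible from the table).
chi_5 tensor chi_5 = chi_1 + chi_2 + chi_6 (all other irreducibles have multiplicity 0).

Explanation: The character of a tensor product is the pointwise product (chi_5 * chi_5)(C) = chi_5(C) * chi_5(C):
  {e}: (2)*(2), {r^5}: (-2)*(-2), {r^1, r^9}: (1/2 + sqrt(5)/2)*(1/2 + sqrt(5)/2), {r^2, r^8}: (-1/2 + sqrt(5)/2)*(-1/2 + sqrt(5)/2), {r^3, r^7}: (1/2 - sqrt(5)/2)*(1/2 - sqrt(5)/2), {r^4, r^6}: (-sqrt(5)/2 - 1/2)*(-sqrt(5)/2 - 1/2), {s, sr^2, ...}: (0)*(0), {sr, sr^3, ...}: (0)*(0)
so (chi_5 * chi_5) takes values
  {e} -> 4, {r^5} -> 4, {r^1, r^9} -> sqrt(5)/2 + 3/2, {r^2, r^8} -> 3/2 - sqrt(5)/2, {r^3, r^7} -> 3/2 - sqrt(5)/2, {r^4, r^6} -> sqrt(5)/2 + 3/2, {s, sr^2, ...} -> 0, {sr, sr^3, ...} -> 0.
Now take the inner product of this character with each irreducible chi from the table, <chi_5*chi_5, chi> = (1/20) sum_C |C| (chi_5*chi_5)(C) conj(chi(C)):
  <chi_5*chi_5, chi_1> = (1/20)[1*(4)*conj(1) + 1*(4)*conj(1) + 2*(sqrt(5)/2 + 3/2)*conj(1) + 2*(3/2 - sqrt(5)/2)*conj(1) + 2*(3/2 - sqrt(5)/2)*conj(1) + 2*(sqrt(5)/2 + 3/2)*conj(1) + 5*(0)*conj(1) + 5*(0)*conj(1)]
      = (1/20)[(4) + (4) + (sqrt(5) + 3) + (3 - sqrt(5)) + (3 - sqrt(5)) + (sqrt(5) + 3) + (0) + (0)] = 20/20 = 1
  <chi_5*chi_5, chi_2> = (1/20)[1*(4)*conj(1) + 1*(4)*conj(1) + 2*(sqrt(5)/2 + 3/2)*conj(1) + 2*(3/2 - sqrt(5)/2)*conj(1) + 2*(3/2 - sqrt(5)/2)*conj(1) + 2*(sqrt(5)/2 + 3/2)*conj(1) + 5*(0)*conj(-1) + 5*(0)*conj(-1)]
      = (1/20)[(4) + (4) + (sqrt(5) + 3) + (3 - sqrt(5)) + (3 - sqrt(5)) + (sqrt(5) + 3) + (0) + (0)] = 20/20 = 1
  <chi_5*chi_5, chi_3> = (1/20)[1*(4)*conj(1) + 1*(4)*conj(-1) + 2*(sqrt(5)/2 + 3/2)*conj(-1) + 2*(3/2 - sqrt(5)/2)*conj(1) + 2*(3/2 - sqrt(5)/2)*conj(-1) + 2*(sqrt(5)/2 + 3/2)*conj(1) + 5*(0)*conj(1) + 5*(0)*conj(-1)]
      = (1/20)[(4) + (-4) + (-3 - sqrt(5)) + (3 - sqrt(5)) + (-3 + sqrt(5)) + (sqrt(5) + 3) + (0) + (0)] = 0/20 = 0
  <chi_5*chi_5, chi_4> = (1/20)[1*(4)*conj(1) + 1*(4)*conj(-1) + 2*(sqrt(5)/2 + 3/2)*conj(-1) + 2*(3/2 - sqrt(5)/2)*conj(1) + 2*(3/2 - sqrt(5)/2)*conj(-1) + 2*(sqrt(5)/2 + 3/2)*conj(1) + 5*(0)*conj(-1) + 5*(0)*conj(1)]
      = (1/20)[(4) + (-4) + (-3 - sqrt(5)) + (3 - sqrt(5)) + (-3 + sqrt(5)) + (sqrt(5) + 3) + (0) + (0)] = 0/20 = 0
  <chi_5*chi_5, chi_5> = (1/20)[1*(4)*conj(2) + 1*(4)*conj(-2) + 2*(sqrt(5)/2 + 3/2)*conj(1/2 + sqrt(5)/2) + 2*(3/2 - sqrt(5)/2)*conj(-1/2 + sqrt(5)/2) + 2*(3/2 - sqrt(5)/2)*conj(1/2 - sqrt(5)/2) + 2*(sqrt(5)/2 + 3/2)*conj(-sqrt(5)/2 - 1/2) + 5*(0)*conj(0) + 5*(0)*conj(0)]
      = (1/20)[(8) + (-8) + (4 + 2*sqrt(5)) + (-4 + 2*sqrt(5)) + (4 - 2*sqrt(5)) + (-2*sqrt(5) - 4) + (0) + (0)] = 0/20 = 0
  <chi_5*chi_5, chi_6> = (1/20)[1*(4)*conj(2) + 1*(4)*conj(2) + 2*(sqrt(5)/2 + 3/2)*conj(-1/2 + sqrt(5)/2) + 2*(3/2 - sqrt(5)/2)*conj(-sqrt(5)/2 - 1/2) + 2*(3/2 - sqrt(5)/2)*conj(-sqrt(5)/2 - 1/2) + 2*(sqrt(5)/2 + 3/2)*conj(-1/2 + sqrt(5)/2) + 5*(0)*conj(0) + 5*(0)*conj(0)]
      = (1/20)[(8) + (8) + (1 + sqrt(5)) + (1 - sqrt(5)) + (1 - sqrt(5)) + (1 + sqrt(5)) + (0) + (0)] = 20/20 = 1
  <chi_5*chi_5, chi_7> = (1/20)[1*(4)*conj(2) + 1*(4)*conj(-2) + 2*(sqrt(5)/2 + 3/2)*conj(1/2 - sqrt(5)/2) + 2*(3/2 - sqrt(5)/2)*conj(-sqrt(5)/2 - 1/2) + 2*(3/2 - sqrt(5)/2)*conj(1/2 + sqrt(5)/2) + 2*(sqrt(5)/2 + 3/2)*conj(-1/2 + sqrt(5)/2) + 5*(0)*conj(0) + 5*(0)*conj(0)]
      = (1/20)[(8) + (-8) + (-sqrt(5) - 1) + (1 - sqrt(5)) + (-1 + sqrt(5)) + (1 + sqrt(5)) + (0) + (0)] = 0/20 = 0
  <chi_5*chi_5, chi_8> = (1/20)[1*(4)*conj(2) + 1*(4)*conj(2) + 2*(sqrt(5)/2 + 3/2)*conj(-sqrt(5)/2 - 1/2) + 2*(3/2 - sqrt(5)/2)*conj(-1/2 + sqrt(5)/2) + 2*(3/2 - sqrt(5)/2)*conj(-1/2 + sqrt(5)/2) + 2*(sqrt(5)/2 + 3/2)*conj(-sqrt(5)/2 - 1/2) + 5*(0)*conj(0) + 5*(0)*conj(0)]
      = (1/20)[(8) + (8) + (-2*sqrt(5) - 4) + (-4 + 2*sqrt(5)) + (-4 + 2*sqrt(5)) + (-2*sqrt(5) - 4) + (0) + (0)] = 0/20 = 0
Hence the multiplicities are chi_1: 1, chi_2: 1, chi_6: 1. Dimension check: dim(chi_5)*dim(chi_5) = 2*2 = 4 and sum (mult * dim) = 1*1 + 1*1 + 1*2 = 4.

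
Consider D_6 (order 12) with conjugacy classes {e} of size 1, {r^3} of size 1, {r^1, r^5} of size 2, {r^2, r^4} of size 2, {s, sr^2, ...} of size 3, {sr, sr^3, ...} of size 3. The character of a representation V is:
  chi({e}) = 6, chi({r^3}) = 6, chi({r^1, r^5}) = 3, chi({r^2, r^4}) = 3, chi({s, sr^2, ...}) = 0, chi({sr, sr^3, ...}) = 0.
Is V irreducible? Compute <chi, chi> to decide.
Not irreducible (reducible): <chi, chi> = 9 > 1.

Proof sketch: <chi, chi> = (1/|G|) sum_C |C| * |chi(C)|^2 = (1/12)[1*|6|^2 + 1*|6|^2 + 2*|3|^2 + 2*|3|^2 + 3*|0|^2 + 3*|0|^2]
  = (1/12)[(36) + (36) + (18) + (18) + (0) + (0)] = 108/12 = 9.
A character is irreducible iff <chi, chi> = 1, so this representation is reducible.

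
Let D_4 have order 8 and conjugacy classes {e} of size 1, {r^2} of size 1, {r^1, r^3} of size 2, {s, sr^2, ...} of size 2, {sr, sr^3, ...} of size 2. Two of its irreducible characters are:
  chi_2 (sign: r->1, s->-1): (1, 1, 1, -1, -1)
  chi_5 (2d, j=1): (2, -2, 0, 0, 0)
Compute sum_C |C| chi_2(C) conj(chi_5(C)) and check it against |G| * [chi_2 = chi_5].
Sum = 0; so <chi_2, chi_5> = 0 (distinct irreducibles are orthogonal).

Why: Compute term by term over conjugacy classes (|C| * chi_2(C) * conj(chi_5(C))):
  1*(1)*conj(2) + 1*(1)*conj(-2) + 2*(1)*conj(0) + 2*(-1)*conj(0) + 2*(-1)*conj(0)
  = (2) + (-2) + (0) + (0) + (0)
  = 0.
Dividing by |G| = 8 gives 0/8 = 0, matching the row-orthogonality relation <chi_2, chi_5> = [chi_2 = chi_5].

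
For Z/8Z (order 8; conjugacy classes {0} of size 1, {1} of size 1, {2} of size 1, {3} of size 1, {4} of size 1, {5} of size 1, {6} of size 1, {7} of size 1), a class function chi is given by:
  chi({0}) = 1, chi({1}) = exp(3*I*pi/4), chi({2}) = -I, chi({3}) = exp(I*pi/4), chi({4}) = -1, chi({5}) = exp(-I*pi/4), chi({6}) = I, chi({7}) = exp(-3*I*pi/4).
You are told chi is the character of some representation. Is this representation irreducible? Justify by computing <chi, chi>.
Irreducible: <chi, chi> = 1.

<chi, chi> = (1/|G|) sum_C |C| * |chi(C)|^2 = (1/8)[1*|1|^2 + 1*|exp(3*I*pi/4)|^2 + 1*|-I|^2 + 1*|exp(I*pi/4)|^2 + 1*|-1|^2 + 1*|exp(-I*pi/4)|^2 + 1*|I|^2 + 1*|exp(-3*I*pi/4)|^2]
  = (1/8)[(1) + (1) + (1) + (1) + (1) + (1) + (1) + (1)] = 8/8 = 1.
(Exp terms are combined using exp(i*s)*conj(exp(i*t)) = exp(i*(s-t)), and sums of them are collapsed using the identity that for every m > 1 the m distinct m-th roots of unity sum to 0, e.g. 1 + exp(2*I*pi/3) + exp(-2*I*pi/3) = 0.)
A character is irreducible iff <chi, chi> = 1, so this representation is irreducible.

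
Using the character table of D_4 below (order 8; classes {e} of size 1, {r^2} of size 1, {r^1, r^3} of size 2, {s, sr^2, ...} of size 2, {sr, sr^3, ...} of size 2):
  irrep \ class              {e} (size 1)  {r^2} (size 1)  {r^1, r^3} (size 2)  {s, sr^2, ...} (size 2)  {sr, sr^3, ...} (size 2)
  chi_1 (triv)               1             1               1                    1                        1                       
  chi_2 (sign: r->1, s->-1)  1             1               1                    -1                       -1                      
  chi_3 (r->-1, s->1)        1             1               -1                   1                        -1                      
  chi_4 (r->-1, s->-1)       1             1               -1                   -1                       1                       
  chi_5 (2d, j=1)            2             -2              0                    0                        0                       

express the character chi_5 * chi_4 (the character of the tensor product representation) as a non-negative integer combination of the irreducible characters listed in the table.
chi_5 tensor chi_4 = chi_5 (all other irreducibles have multiplicity 0).

Justification: The character of a tensor product is the pointwise product (chi_5 * chi_4)(C) = chi_5(C) * chi_4(C):
  {e}: (2)*(1), {r^2}: (-2)*(1), {r^1, r^3}: (0)*(-1), {s, sr^2, ...}: (0)*(-1), {sr, sr^3, ...}: (0)*(1)
so (chi_5 * chi_4) takes values
  {e} -> 2, {r^2} -> -2, {r^1, r^3} -> 0, {s, sr^2, ...} -> 0, {sr, sr^3, ...} -> 0.
Now take the inner product of this character with each irreducible chi from the table, <chi_5*chi_4, chi> = (1/8) sum_C |C| (chi_5*chi_4)(C) conj(chi(C)):
  <chi_5*chi_4, chi_1> = (1/8)[1*(2)*conj(1) + 1*(-2)*conj(1) + 2*(0)*conj(1) + 2*(0)*conj(1) + 2*(0)*conj(1)]
      = (1/8)[(2) + (-2) + (0) + (0) + (0)] = 0/8 = 0
  <chi_5*chi_4, chi_2> = (1/8)[1*(2)*conj(1) + 1*(-2)*conj(1) + 2*(0)*conj(1) + 2*(0)*conj(-1) + 2*(0)*conj(-1)]
      = (1/8)[(2) + (-2) + (0) + (0) + (0)] = 0/8 = 0
  <chi_5*chi_4, chi_3> = (1/8)[1*(2)*conj(1) + 1*(-2)*conj(1) + 2*(0)*conj(-1) + 2*(0)*conj(1) + 2*(0)*conj(-1)]
      = (1/8)[(2) + (-2) + (0) + (0) + (0)] = 0/8 = 0
  <chi_5*chi_4, chi_4> = (1/8)[1*(2)*conj(1) + 1*(-2)*conj(1) + 2*(0)*conj(-1) + 2*(0)*conj(-1) + 2*(0)*conj(1)]
      = (1/8)[(2) + (-2) + (0) + (0) + (0)] = 0/8 = 0
  <chi_5*chi_4, chi_5> = (1/8)[1*(2)*conj(2) + 1*(-2)*conj(-2) + 2*(0)*conj(0) + 2*(0)*conj(0) + 2*(0)*conj(0)]
      = (1/8)[(4) + (4) + (0) + (0) + (0)] = 8/8 = 1
Hence the multiplicities are chi_5: 1. Dimension check: dim(chi_5)*dim(chi_4) = 2*1 = 2 and sum (mult * dim) = 1*2 = 2.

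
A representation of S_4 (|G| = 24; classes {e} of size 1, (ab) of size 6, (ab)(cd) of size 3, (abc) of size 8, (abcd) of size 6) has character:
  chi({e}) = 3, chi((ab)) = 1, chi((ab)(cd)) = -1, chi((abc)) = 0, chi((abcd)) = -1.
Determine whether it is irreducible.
Irreducible: <chi, chi> = 1.

Reasoning: <chi, chi> = (1/|G|) sum_C |C| * |chi(C)|^2 = (1/24)[1*|3|^2 + 6*|1|^2 + 3*|-1|^2 + 8*|0|^2 + 6*|-1|^2]
  = (1/24)[(9) + (6) + (3) + (0) + (6)] = 24/24 = 1.
A character is irreducible iff <chi, chi> = 1, so this representation is irreducible.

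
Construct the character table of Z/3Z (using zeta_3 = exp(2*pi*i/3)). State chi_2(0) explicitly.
Character table of Z/3Z (irreps indexed chi_0,...,chi_2 with chi_k(m) = zeta_3^(k*m), zeta_3 = exp(2*pi*i/3)):
  irrep \ class  {0} (size 1)  {1} (size 1)    {2} (size 1)  
  chi_0          1             1               1             
  chi_1          1             exp(2*I*pi/3)   exp(-2*I*pi/3)
  chi_2          1             exp(-2*I*pi/3)  exp(2*I*pi/3) 

Spot check: chi_2(0) = zeta_3^(2*0) = zeta_3^0 = 1.

Argument: Z/3Z is abelian, so all 3 irreducible complex representations are 1-dimensional. They are given by chi_k(m) = zeta_3^(k*m) for k = 0,...,2. Row orthogonality: sum_m chi_k(m) conj(chi_l(m)) = 3 * [k = l].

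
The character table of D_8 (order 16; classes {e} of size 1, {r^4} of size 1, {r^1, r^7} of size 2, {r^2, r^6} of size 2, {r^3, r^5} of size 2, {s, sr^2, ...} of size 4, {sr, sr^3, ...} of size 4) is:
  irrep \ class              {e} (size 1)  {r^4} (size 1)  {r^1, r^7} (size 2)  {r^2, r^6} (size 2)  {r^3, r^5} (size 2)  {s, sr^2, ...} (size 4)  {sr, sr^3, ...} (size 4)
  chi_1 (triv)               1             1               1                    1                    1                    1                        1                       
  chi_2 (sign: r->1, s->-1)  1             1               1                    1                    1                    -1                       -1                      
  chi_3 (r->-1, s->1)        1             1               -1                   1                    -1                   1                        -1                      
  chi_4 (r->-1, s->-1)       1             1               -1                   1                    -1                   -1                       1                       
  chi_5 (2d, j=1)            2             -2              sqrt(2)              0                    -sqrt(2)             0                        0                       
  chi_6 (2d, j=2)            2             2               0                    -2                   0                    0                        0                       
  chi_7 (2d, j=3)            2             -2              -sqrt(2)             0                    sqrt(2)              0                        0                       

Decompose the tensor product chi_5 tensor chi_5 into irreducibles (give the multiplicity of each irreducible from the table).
chi_5 tensor chi_5 = chi_1 + chi_2 + chi_6 (all other irreducibles have multiplicity 0).

Solution. The character of a tensor product is the pointwise product (chi_5 * chi_5)(C) = chi_5(C) * chi_5(C):
  {e}: (2)*(2), {r^4}: (-2)*(-2), {r^1, r^7}: (sqrt(2))*(sqrt(2)), {r^2, r^6}: (0)*(0), {r^3, r^5}: (-sqrt(2))*(-sqrt(2)), {s, sr^2, ...}: (0)*(0), {sr, sr^3, ...}: (0)*(0)
so (chi_5 * chi_5) takes values
  {e} -> 4, {r^4} -> 4, {r^1, r^7} -> 2, {r^2, r^6} -> 0, {r^3, r^5} -> 2, {s, sr^2, ...} -> 0, {sr, sr^3, ...} -> 0.
Now take the inner product of this character with each irreducible chi from the table, <chi_5*chi_5, chi> = (1/16) sum_C |C| (chi_5*chi_5)(C) conj(chi(C)):
  <chi_5*chi_5, chi_1> = (1/16)[1*(4)*conj(1) + 1*(4)*conj(1) + 2*(2)*conj(1) + 2*(0)*conj(1) + 2*(2)*conj(1) + 4*(0)*conj(1) + 4*(0)*conj(1)]
      = (1/16)[(4) + (4) + (4) + (0) + (4) + (0) + (0)] = 16/16 = 1
  <chi_5*chi_5, chi_2> = (1/16)[1*(4)*conj(1) + 1*(4)*conj(1) + 2*(2)*conj(1) + 2*(0)*conj(1) + 2*(2)*conj(1) + 4*(0)*conj(-1) + 4*(0)*conj(-1)]
      = (1/16)[(4) + (4) + (4) + (0) + (4) + (0) + (0)] = 16/16 = 1
  <chi_5*chi_5, chi_3> = (1/16)[1*(4)*conj(1) + 1*(4)*conj(1) + 2*(2)*conj(-1) + 2*(0)*conj(1) + 2*(2)*conj(-1) + 4*(0)*conj(1) + 4*(0)*conj(-1)]
      = (1/16)[(4) + (4) + (-4) + (0) + (-4) + (0) + (0)] = 0/16 = 0
  <chi_5*chi_5, chi_4> = (1/16)[1*(4)*conj(1) + 1*(4)*conj(1) + 2*(2)*conj(-1) + 2*(0)*conj(1) + 2*(2)*conj(-1) + 4*(0)*conj(-1) + 4*(0)*conj(1)]
      = (1/16)[(4) + (4) + (-4) + (0) + (-4) + (0) + (0)] = 0/16 = 0
  <chi_5*chi_5, chi_5> = (1/16)[1*(4)*conj(2) + 1*(4)*conj(-2) + 2*(2)*conj(sqrt(2)) + 2*(0)*conj(0) + 2*(2)*conj(-sqrt(2)) + 4*(0)*conj(0) + 4*(0)*conj(0)]
      = (1/16)[(8) + (-8) + (4*sqrt(2)) + (0) + (-4*sqrt(2)) + (0) + (0)] = 0/16 = 0
  <chi_5*chi_5, chi_6> = (1/16)[1*(4)*conj(2) + 1*(4)*conj(2) + 2*(2)*conj(0) + 2*(0)*conj(-2) + 2*(2)*conj(0) + 4*(0)*conj(0) + 4*(0)*conj(0)]
      = (1/16)[(8) + (8) + (0) + (0) + (0) + (0) + (0)] = 16/16 = 1
  <chi_5*chi_5, chi_7> = (1/16)[1*(4)*conj(2) + 1*(4)*conj(-2) + 2*(2)*conj(-sqrt(2)) + 2*(0)*conj(0) + 2*(2)*conj(sqrt(2)) + 4*(0)*conj(0) + 4*(0)*conj(0)]
      = (1/16)[(8) + (-8) + (-4*sqrt(2)) + (0) + (4*sqrt(2)) + (0) + (0)] = 0/16 = 0
Hence the multiplicities are chi_1: 1, chi_2: 1, chi_6: 1. Dimension check: dim(chi_5)*dim(chi_5) = 2*2 = 4 and sum (mult * dim) = 1*1 + 1*1 + 1*2 = 4.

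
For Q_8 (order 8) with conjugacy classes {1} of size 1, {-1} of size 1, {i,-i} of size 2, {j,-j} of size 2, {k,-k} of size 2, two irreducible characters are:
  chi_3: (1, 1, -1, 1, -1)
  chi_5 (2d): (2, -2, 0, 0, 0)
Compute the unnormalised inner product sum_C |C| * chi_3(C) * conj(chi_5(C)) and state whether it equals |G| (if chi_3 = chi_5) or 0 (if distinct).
Sum = 0; so <chi_3, chi_5> = 0 (distinct irreducibles are orthogonal).

Derivation: Compute term by term over conjugacy classes (|C| * chi_3(C) * conj(chi_5(C))):
  1*(1)*conj(2) + 1*(1)*conj(-2) + 2*(-1)*conj(0) + 2*(1)*conj(0) + 2*(-1)*conj(0)
  = (2) + (-2) + (0) + (0) + (0)
  = 0.
Dividing by |G| = 8 gives 0/8 = 0, matching the row-orthogonality relation <chi_3, chi_5> = [chi_3 = chi_5].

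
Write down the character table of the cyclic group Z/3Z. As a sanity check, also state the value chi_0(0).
Character table of Z/3Z (irreps indexed chi_0,...,chi_2 with chi_k(m) = zeta_3^(k*m), zeta_3 = exp(2*pi*i/3)):
  irrep \ class  {0} (size 1)  {1} (size 1)    {2} (size 1)  
  chi_0          1             1               1             
  chi_1          1             exp(2*I*pi/3)   exp(-2*I*pi/3)
  chi_2          1             exp(-2*I*pi/3)  exp(2*I*pi/3) 

Spot check: chi_0(0) = zeta_3^(0*0) = zeta_3^0 = 1.

Solution. Z/3Z is abelian, so all 3 irreducible complex representations are 1-dimensional. They are given by chi_k(m) = zeta_3^(k*m) for k = 0,...,2. Row orthogonality: sum_m chi_k(m) conj(chi_l(m)) = 3 * [k = l].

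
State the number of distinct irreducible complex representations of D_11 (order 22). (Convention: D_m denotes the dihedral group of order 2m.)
7

Working: The number of irreducible complex representations of a finite group equals its number of conjugacy classes. D_11 has 7 conjugacy classes ((n+3)/2 for n odd), so D_11 (order 22) has exactly 7 irreducible complex representations.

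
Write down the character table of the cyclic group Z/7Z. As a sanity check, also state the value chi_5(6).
Character table of Z/7Z (irreps indexed chi_0,...,chi_6 with chi_k(m) = zeta_7^(k*m), zeta_7 = exp(2*pi*i/7)):
  irrep \ class  {0} (size 1)  {1} (size 1)    {2} (size 1)    {3} (size 1)    {4} (size 1)    {5} (size 1)    {6} (size 1)  
  chi_0          1             1               1               1               1               1               1             
  chi_1          1             exp(2*I*pi/7)   exp(4*I*pi/7)   exp(6*I*pi/7)   exp(-6*I*pi/7)  exp(-4*I*pi/7)  exp(-2*I*pi/7)
  chi_2          1             exp(4*I*pi/7)   exp(-6*I*pi/7)  exp(-2*I*pi/7)  exp(2*I*pi/7)   exp(6*I*pi/7)   exp(-4*I*pi/7)
  chi_3          1             exp(6*I*pi/7)   exp(-2*I*pi/7)  exp(4*I*pi/7)   exp(-4*I*pi/7)  exp(2*I*pi/7)   exp(-6*I*pi/7)
  chi_4          1             exp(-6*I*pi/7)  exp(2*I*pi/7)   exp(-4*I*pi/7)  exp(4*I*pi/7)   exp(-2*I*pi/7)  exp(6*I*pi/7) 
  chi_5          1             exp(-4*I*pi/7)  exp(6*I*pi/7)   exp(2*I*pi/7)   exp(-2*I*pi/7)  exp(-6*I*pi/7)  exp(4*I*pi/7) 
  chi_6          1             exp(-2*I*pi/7)  exp(-4*I*pi/7)  exp(-6*I*pi/7)  exp(6*I*pi/7)   exp(4*I*pi/7)   exp(2*I*pi/7) 

Spot check: chi_5(6) = zeta_7^(5*6) = zeta_7^30 = exp(4*I*pi/7).

Working: Z/7Z is abelian, so all 7 irreducible complex representations are 1-dimensional. They are given by chi_k(m) = zeta_7^(k*m) for k = 0,...,6. Row orthogonality: sum_m chi_k(m) conj(chi_l(m)) = 7 * [k = l].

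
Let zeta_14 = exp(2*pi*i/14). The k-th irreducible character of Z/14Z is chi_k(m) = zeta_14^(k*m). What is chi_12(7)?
chi_12(7) = zeta_14^84 = 1

Argument: chi_12(7) = zeta_14^(12*7) = zeta_14^84. Since zeta_14^14 = 1, this equals zeta_14^0 = exp(2*pi*i*0/14) = 1.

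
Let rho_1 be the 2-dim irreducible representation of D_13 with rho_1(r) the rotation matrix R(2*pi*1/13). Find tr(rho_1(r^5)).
chi_{rho_1}(r^5) = 2*cos(2*pi*1*5/13) = -2*cos(3*pi/13)

Why: rho_1(r^5) is rotation by angle 2*pi*1*5/13, whose trace is 2*cos(2*pi*1*5/13) = -2*cos(3*pi/13).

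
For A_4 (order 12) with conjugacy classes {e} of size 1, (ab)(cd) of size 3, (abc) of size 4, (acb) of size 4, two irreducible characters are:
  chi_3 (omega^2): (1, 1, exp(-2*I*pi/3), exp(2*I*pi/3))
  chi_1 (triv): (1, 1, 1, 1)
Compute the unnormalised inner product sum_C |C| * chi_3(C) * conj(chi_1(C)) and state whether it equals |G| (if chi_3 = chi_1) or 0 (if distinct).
Sum = 0; so <chi_3, chi_1> = 0 (distinct irreducibles are orthogonal).

Explanation: Compute term by term over conjugacy classes (|C| * chi_3(C) * conj(chi_1(C))):
  1*(1)*conj(1) + 3*(1)*conj(1) + 4*(exp(-2*I*pi/3))*conj(1) + 4*(exp(2*I*pi/3))*conj(1)
  = (1) + (3) + (4*exp(-2*I*pi/3)) + (4*exp(2*I*pi/3))
  = 0.
(Exp terms are combined using exp(i*s)*conj(exp(i*t)) = exp(i*(s-t)), and sums of them are collapsed using the identity that for every m > 1 the m distinct m-th roots of unity sum to 0, e.g. 1 + exp(2*I*pi/3) + exp(-2*I*pi/3) = 0.)
Dividing by |G| = 12 gives 0/12 = 0, matching the row-orthogonality relation <chi_3, chi_1> = [chi_3 = chi_1].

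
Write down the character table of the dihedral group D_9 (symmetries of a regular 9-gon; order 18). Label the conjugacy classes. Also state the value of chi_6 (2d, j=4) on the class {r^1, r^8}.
Conjugacy classes: {e} of size 1, {r^1, r^8} of size 2, {r^2, r^7} of size 2, {r^3, r^6} of size 2, {r^4, r^5} of size 2, {s, sr, ..., sr^8} of size 9.
Character table:
  irrep \ class              {e} (size 1)  {r^1, r^8} (size 2)  {r^2, r^7} (size 2)  {r^3, r^6} (size 2)  {r^4, r^5} (size 2)  {s, sr, ..., sr^8} (size 9)
  chi_1 (triv)               1             1                    1                    1                    1                    1                          
  chi_2 (sign: r->1, s->-1)  1             1                    1                    1                    1                    -1                         
  chi_3 (2d, j=1)            2             2*cos(2*pi/9)        2*cos(4*pi/9)        -1                   -2*cos(pi/9)         0                          
  chi_4 (2d, j=2)            2             2*cos(4*pi/9)        -2*cos(pi/9)         -1                   2*cos(2*pi/9)        0                          
  chi_5 (2d, j=3)            2             -1                   -1                   2                    -1                   0                          
  chi_6 (2d, j=4)            2             -2*cos(pi/9)         2*cos(2*pi/9)        -1                   2*cos(4*pi/9)        0                          

Spot check: chi_6 (2d, j=4) on {r^1, r^8} = -2*cos(pi/9).

Justification: D_9 has order 2*9 = 18 with 6 conjugacy classes, hence 6 irreducibles. Sum of squared dims 1 + 1 + 4 + 4 + 4 + 4 = 18 = |G|. Linear characters come from the abelianisation; the 2-dimensional irreps have character r^k -> 2*cos(2*pi*j*k/9), reflections -> 0.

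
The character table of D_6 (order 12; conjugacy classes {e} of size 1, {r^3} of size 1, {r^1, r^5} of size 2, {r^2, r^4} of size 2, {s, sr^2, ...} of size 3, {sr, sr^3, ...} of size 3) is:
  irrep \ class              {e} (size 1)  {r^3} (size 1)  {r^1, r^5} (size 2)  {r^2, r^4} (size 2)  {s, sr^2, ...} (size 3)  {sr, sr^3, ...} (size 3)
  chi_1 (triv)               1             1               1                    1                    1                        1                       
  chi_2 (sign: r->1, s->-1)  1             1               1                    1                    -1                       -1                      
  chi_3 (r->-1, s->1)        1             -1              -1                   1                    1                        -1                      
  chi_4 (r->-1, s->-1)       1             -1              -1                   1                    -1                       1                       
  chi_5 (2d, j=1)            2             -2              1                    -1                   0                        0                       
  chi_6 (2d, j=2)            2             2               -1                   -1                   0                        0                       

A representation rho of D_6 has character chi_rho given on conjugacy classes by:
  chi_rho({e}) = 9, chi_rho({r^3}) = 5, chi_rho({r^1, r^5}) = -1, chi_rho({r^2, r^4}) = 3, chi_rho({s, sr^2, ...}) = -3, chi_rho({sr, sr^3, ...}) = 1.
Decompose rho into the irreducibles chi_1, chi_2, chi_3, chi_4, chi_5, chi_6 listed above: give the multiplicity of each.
Multiplicities: chi_1: 1, chi_2: 2, chi_3: 0, chi_4: 2, chi_5: 0, chi_6: 2.

Derivation: Use <chi_rho, chi> = (1/|G|) sum_C |C| * chi_rho(C) * conj(chi(C)) with |G| = 12 for each irreducible chi in the table:
  <chi_rho, chi_1> = (1/12)[1*(9)*conj(1) + 1*(5)*conj(1) + 2*(-1)*conj(1) + 2*(3)*conj(1) + 3*(-3)*conj(1) + 3*(1)*conj(1)]
      = (1/12)[(9) + (5) + (-2) + (6) + (-9) + (3)] = 12/12 = 1
  <chi_rho, chi_2> = (1/12)[1*(9)*conj(1) + 1*(5)*conj(1) + 2*(-1)*conj(1) + 2*(3)*conj(1) + 3*(-3)*conj(-1) + 3*(1)*conj(-1)]
      = (1/12)[(9) + (5) + (-2) + (6) + (9) + (-3)] = 24/12 = 2
  <chi_rho, chi_3> = (1/12)[1*(9)*conj(1) + 1*(5)*conj(-1) + 2*(-1)*conj(-1) + 2*(3)*conj(1) + 3*(-3)*conj(1) + 3*(1)*conj(-1)]
      = (1/12)[(9) + (-5) + (2) + (6) + (-9) + (-3)] = 0/12 = 0
  <chi_rho, chi_4> = (1/12)[1*(9)*conj(1) + 1*(5)*conj(-1) + 2*(-1)*conj(-1) + 2*(3)*conj(1) + 3*(-3)*conj(-1) + 3*(1)*conj(1)]
      = (1/12)[(9) + (-5) + (2) + (6) + (9) + (3)] = 24/12 = 2
  <chi_rho, chi_5> = (1/12)[1*(9)*conj(2) + 1*(5)*conj(-2) + 2*(-1)*conj(1) + 2*(3)*conj(-1) + 3*(-3)*conj(0) + 3*(1)*conj(0)]
      = (1/12)[(18) + (-10) + (-2) + (-6) + (0) + (0)] = 0/12 = 0
  <chi_rho, chi_6> = (1/12)[1*(9)*conj(2) + 1*(5)*conj(2) + 2*(-1)*conj(-1) + 2*(3)*conj(-1) + 3*(-3)*conj(0) + 3*(1)*conj(0)]
      = (1/12)[(18) + (10) + (2) + (-6) + (0) + (0)] = 24/12 = 2
Dimension check: dim(rho) = sum (mult * dim) = 1*1 + 2*1 + 0*1 + 2*1 + 0*2 + 2*2 = 9 = chi_rho(e) = 9.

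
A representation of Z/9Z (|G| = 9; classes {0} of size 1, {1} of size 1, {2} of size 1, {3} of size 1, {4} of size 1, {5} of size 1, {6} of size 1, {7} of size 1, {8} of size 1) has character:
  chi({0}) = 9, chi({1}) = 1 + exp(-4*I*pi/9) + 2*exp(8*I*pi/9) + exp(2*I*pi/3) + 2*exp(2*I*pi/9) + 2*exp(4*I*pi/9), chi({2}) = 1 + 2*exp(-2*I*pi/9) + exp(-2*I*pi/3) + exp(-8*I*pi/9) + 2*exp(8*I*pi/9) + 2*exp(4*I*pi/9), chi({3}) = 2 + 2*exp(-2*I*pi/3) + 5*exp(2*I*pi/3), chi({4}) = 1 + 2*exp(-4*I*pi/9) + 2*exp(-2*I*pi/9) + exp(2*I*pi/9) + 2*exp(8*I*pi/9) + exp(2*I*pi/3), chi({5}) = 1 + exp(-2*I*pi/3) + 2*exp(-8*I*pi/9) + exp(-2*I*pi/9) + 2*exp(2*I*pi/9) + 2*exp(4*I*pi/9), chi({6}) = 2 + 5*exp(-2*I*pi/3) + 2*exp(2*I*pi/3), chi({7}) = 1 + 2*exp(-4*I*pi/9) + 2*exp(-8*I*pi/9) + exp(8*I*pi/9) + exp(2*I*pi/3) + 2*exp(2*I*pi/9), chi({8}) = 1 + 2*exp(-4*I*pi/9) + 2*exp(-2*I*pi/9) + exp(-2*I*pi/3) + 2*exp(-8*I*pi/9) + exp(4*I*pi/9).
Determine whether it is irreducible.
Not irreducible (reducible): <chi, chi> = 15 > 1.

Why: <chi, chi> = (1/|G|) sum_C |C| * |chi(C)|^2 = (1/9)[1*|9|^2 + 1*|1 + exp(-4*I*pi/9) + 2*exp(8*I*pi/9) + exp(2*I*pi/3) + 2*exp(2*I*pi/9) + 2*exp(4*I*pi/9)|^2 + 1*|1 + 2*exp(-2*I*pi/9) + exp(-2*I*pi/3) + exp(-8*I*pi/9) + 2*exp(8*I*pi/9) + 2*exp(4*I*pi/9)|^2 + 1*|2 + 2*exp(-2*I*pi/3) + 5*exp(2*I*pi/3)|^2 + 1*|1 + 2*exp(-4*I*pi/9) + 2*exp(-2*I*pi/9) + exp(2*I*pi/9) + 2*exp(8*I*pi/9) + exp(2*I*pi/3)|^2 + 1*|1 + exp(-2*I*pi/3) + 2*exp(-8*I*pi/9) + exp(-2*I*pi/9) + 2*exp(2*I*pi/9) + 2*exp(4*I*pi/9)|^2 + 1*|2 + 5*exp(-2*I*pi/3) + 2*exp(2*I*pi/3)|^2 + 1*|1 + 2*exp(-4*I*pi/9) + 2*exp(-8*I*pi/9) + exp(8*I*pi/9) + exp(2*I*pi/3) + 2*exp(2*I*pi/9)|^2 + 1*|1 + 2*exp(-4*I*pi/9) + 2*exp(-2*I*pi/9) + exp(-2*I*pi/3) + 2*exp(-8*I*pi/9) + exp(4*I*pi/9)|^2]
  = (1/9)[(81) + (15 + 9*exp(-4*I*pi/9) + 9*exp(-2*I*pi/3) + 10*exp(-2*I*pi/9) + 5*exp(-8*I*pi/9) + 5*exp(8*I*pi/9) + 10*exp(2*I*pi/9) + 9*exp(2*I*pi/3) + 9*exp(4*I*pi/9)) + (15 + 10*exp(-4*I*pi/9) + 9*exp(-2*I*pi/3) + 5*exp(-2*I*pi/9) + 9*exp(-8*I*pi/9) + 9*exp(8*I*pi/9) + 5*exp(2*I*pi/9) + 9*exp(2*I*pi/3) + 10*exp(4*I*pi/9)) + (9) + (15 + 9*exp(-2*I*pi/3) + 9*exp(-2*I*pi/9) + 5*exp(-4*I*pi/9) + 10*exp(-8*I*pi/9) + 10*exp(8*I*pi/9) + 5*exp(4*I*pi/9) + 9*exp(2*I*pi/9) + 9*exp(2*I*pi/3)) + (15 + 9*exp(-2*I*pi/3) + 9*exp(-2*I*pi/9) + 5*exp(-4*I*pi/9) + 10*exp(-8*I*pi/9) + 10*exp(8*I*pi/9) + 5*exp(4*I*pi/9) + 9*exp(2*I*pi/9) + 9*exp(2*I*pi/3)) + (9) + (15 + 10*exp(-4*I*pi/9) + 9*exp(-2*I*pi/3) + 5*exp(-2*I*pi/9) + 9*exp(-8*I*pi/9) + 9*exp(8*I*pi/9) + 5*exp(2*I*pi/9) + 9*exp(2*I*pi/3) + 10*exp(4*I*pi/9)) + (15 + 9*exp(-4*I*pi/9) + 9*exp(-2*I*pi/3) + 10*exp(-2*I*pi/9) + 5*exp(-8*I*pi/9) + 5*exp(8*I*pi/9) + 10*exp(2*I*pi/9) + 9*exp(2*I*pi/3) + 9*exp(4*I*pi/9))] = 135/9 = 15.
(Exp terms are combined using exp(i*s)*conj(exp(i*t)) = exp(i*(s-t)), and sums of them are collapsed using the identity that for every m > 1 the m distinct m-th roots of unity sum to 0, e.g. 1 + exp(2*I*pi/3) + exp(-2*I*pi/3) = 0.)
A character is irreducible iff <chi, chi> = 1, so this representation is reducible.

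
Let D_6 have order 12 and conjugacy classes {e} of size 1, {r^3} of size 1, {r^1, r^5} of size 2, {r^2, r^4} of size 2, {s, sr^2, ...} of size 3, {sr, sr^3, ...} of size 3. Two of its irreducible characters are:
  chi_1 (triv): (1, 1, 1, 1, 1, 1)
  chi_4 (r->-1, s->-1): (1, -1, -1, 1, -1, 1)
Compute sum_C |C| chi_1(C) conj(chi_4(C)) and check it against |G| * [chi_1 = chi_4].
Sum = 0; so <chi_1, chi_4> = 0 (distinct irreducibles are orthogonal).

Working: Compute term by term over conjugacy classes (|C| * chi_1(C) * conj(chi_4(C))):
  1*(1)*conj(1) + 1*(1)*conj(-1) + 2*(1)*conj(-1) + 2*(1)*conj(1) + 3*(1)*conj(-1) + 3*(1)*conj(1)
  = (1) + (-1) + (-2) + (2) + (-3) + (3)
  = 0.
Dividing by |G| = 12 gives 0/12 = 0, matching the row-orthogonality relation <chi_1, chi_4> = [chi_1 = chi_4].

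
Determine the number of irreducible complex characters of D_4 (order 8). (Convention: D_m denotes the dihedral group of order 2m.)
5

Reasoning: The number of irreducible complex representations of a finite group equals its number of conjugacy classes. D_4 has 5 conjugacy classes (n/2 + 3 for n even), so D_4 (order 8) has exactly 5 irreducible complex representations.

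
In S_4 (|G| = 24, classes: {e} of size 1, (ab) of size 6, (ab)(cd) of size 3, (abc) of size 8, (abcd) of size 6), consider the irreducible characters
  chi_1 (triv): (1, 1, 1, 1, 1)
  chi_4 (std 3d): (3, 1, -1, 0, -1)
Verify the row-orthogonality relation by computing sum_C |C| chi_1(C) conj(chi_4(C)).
Sum = 0; so <chi_1, chi_4> = 0 (distinct irreducibles are orthogonal).

Explanation: Compute term by term over conjugacy classes (|C| * chi_1(C) * conj(chi_4(C))):
  1*(1)*conj(3) + 6*(1)*conj(1) + 3*(1)*conj(-1) + 8*(1)*conj(0) + 6*(1)*conj(-1)
  = (3) + (6) + (-3) + (0) + (-6)
  = 0.
Dividing by |G| = 24 gives 0/24 = 0, matching the row-orthogonality relation <chi_1, chi_4> = [chi_1 = chi_4].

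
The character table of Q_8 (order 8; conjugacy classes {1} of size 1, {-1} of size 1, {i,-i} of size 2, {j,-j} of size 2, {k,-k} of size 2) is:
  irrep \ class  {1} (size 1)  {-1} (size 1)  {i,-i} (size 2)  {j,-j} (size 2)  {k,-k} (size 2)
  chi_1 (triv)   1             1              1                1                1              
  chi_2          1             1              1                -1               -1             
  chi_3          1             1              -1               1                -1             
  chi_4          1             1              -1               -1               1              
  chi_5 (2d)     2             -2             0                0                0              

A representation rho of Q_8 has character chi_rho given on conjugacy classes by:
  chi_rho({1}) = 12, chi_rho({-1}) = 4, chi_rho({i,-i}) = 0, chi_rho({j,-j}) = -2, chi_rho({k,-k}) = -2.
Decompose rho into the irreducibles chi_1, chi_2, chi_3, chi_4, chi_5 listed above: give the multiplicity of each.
Multiplicities: chi_1: 1, chi_2: 3, chi_3: 2, chi_4: 2, chi_5: 2.

Argument: Use <chi_rho, chi> = (1/|G|) sum_C |C| * chi_rho(C) * conj(chi(C)) with |G| = 8 for each irreducible chi in the table:
  <chi_rho, chi_1> = (1/8)[1*(12)*conj(1) + 1*(4)*conj(1) + 2*(0)*conj(1) + 2*(-2)*conj(1) + 2*(-2)*conj(1)]
      = (1/8)[(12) + (4) + (0) + (-4) + (-4)] = 8/8 = 1
  <chi_rho, chi_2> = (1/8)[1*(12)*conj(1) + 1*(4)*conj(1) + 2*(0)*conj(1) + 2*(-2)*conj(-1) + 2*(-2)*conj(-1)]
      = (1/8)[(12) + (4) + (0) + (4) + (4)] = 24/8 = 3
  <chi_rho, chi_3> = (1/8)[1*(12)*conj(1) + 1*(4)*conj(1) + 2*(0)*conj(-1) + 2*(-2)*conj(1) + 2*(-2)*conj(-1)]
      = (1/8)[(12) + (4) + (0) + (-4) + (4)] = 16/8 = 2
  <chi_rho, chi_4> = (1/8)[1*(12)*conj(1) + 1*(4)*conj(1) + 2*(0)*conj(-1) + 2*(-2)*conj(-1) + 2*(-2)*conj(1)]
      = (1/8)[(12) + (4) + (0) + (4) + (-4)] = 16/8 = 2
  <chi_rho, chi_5> = (1/8)[1*(12)*conj(2) + 1*(4)*conj(-2) + 2*(0)*conj(0) + 2*(-2)*conj(0) + 2*(-2)*conj(0)]
      = (1/8)[(24) + (-8) + (0) + (0) + (0)] = 16/8 = 2
Dimension check: dim(rho) = sum (mult * dim) = 1*1 + 3*1 + 2*1 + 2*1 + 2*2 = 12 = chi_rho(e) = 12.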